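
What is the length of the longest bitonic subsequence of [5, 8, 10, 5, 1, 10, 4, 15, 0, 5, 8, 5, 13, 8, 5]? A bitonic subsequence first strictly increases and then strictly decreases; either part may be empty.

7

Let inc[i] be the LIS ending at i and dec[i] the longest strictly decreasing subsequence starting at i. inc = [1, 2, 3, 1, 1, 3, 2, 4, 1, 3, 4, 3, 5, 4, 3], dec = [3, 4, 4, 3, 2, 3, 2, 4, 1, 1, 2, 1, 3, 2, 1].
max_i inc[i]+dec[i]−1 = 7, with one witness 5, 8, 10, 15, 13, 8, 5.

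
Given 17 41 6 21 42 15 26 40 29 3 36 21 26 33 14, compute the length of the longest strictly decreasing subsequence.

5

Let dp[i] be the longest decreasing subsequence ending at position i. Then dp = [1, 1, 2, 2, 1, 3, 2, 2, 3, 4, 3, 4, 4, 4, 5].
The maximum is 5; one witness is 41, 40, 29, 21, 14 at positions 2,8,9,12,15.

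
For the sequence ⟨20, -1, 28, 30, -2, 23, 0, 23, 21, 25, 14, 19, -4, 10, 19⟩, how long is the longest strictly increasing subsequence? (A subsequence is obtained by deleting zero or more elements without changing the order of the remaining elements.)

Scanning left to right, the best length ending at each element is: 20→1, -1→1, 28→2, 30→3, -2→1, 23→2, 0→2, 23→3, 21→3, 25→4, 14→3, 19→4, -4→1, 10→3, 19→4.
So the longest increasing subsequence has length 4, e.g. -1, 0, 23, 25.

4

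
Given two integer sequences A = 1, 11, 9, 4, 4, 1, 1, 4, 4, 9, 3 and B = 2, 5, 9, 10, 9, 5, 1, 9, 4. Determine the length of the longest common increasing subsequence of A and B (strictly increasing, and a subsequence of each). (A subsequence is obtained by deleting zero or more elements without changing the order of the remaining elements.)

A longest common strictly increasing subsequence is 1, 9 (length 2); it appears in order in both A and B, and no longer such subsequence exists.

2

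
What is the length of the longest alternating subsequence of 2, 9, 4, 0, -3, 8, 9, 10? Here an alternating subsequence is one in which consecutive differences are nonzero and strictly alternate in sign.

Track the best alternating length ending on an up-step vs a down-step at each position: up/down = 1/1, 2/1, 2/3, 1/3, 1/3, 4/3, 4/1, 4/1.
The maximum over both is 4; one such subsequence is 2, 9, 4, 8.

4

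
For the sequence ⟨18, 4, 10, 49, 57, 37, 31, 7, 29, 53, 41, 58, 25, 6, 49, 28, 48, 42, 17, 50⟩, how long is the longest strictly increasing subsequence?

6

Scanning left to right, the best length ending at each element is: 18→1, 4→1, 10→2, 49→3, 57→4, 37→3, 31→3, 7→2, 29→3, 53→4, 41→4, 58→5, 25→3, 6→2, 49→5, 28→4, 48→5, 42→5, 17→3, 50→6.
So the longest increasing subsequence has length 6, e.g. 4, 10, 37, 41, 49, 50.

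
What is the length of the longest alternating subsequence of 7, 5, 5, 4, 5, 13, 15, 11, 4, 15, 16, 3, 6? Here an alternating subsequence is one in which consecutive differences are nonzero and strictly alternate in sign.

7

Track the best alternating length ending on an up-step vs a down-step at each position: up/down = 1/1, 1/2, 1/2, 1/2, 3/2, 3/1, 3/1, 3/4, 1/4, 5/1, 5/1, 1/6, 7/6.
The maximum over both is 7; one such subsequence is 7, 5, 13, 11, 15, 3, 6.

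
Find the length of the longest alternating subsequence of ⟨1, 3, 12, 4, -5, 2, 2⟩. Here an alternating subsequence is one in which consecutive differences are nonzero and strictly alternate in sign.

4

A longest alternating subsequence is 1, 3, -5, 2 (positions 1,2,5,6); its 3 consecutive differences strictly alternate in sign, and length 4 is optimal.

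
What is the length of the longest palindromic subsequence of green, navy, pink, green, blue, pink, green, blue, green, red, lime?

5

Using dp[i][j] = 2 + dp[i+1][j−1] if the ends match, else max(dp[i+1][j], dp[i][j−1]):
dp[1][11] = 5. A witness is green blue green blue green at positions 4,5,7,8,9.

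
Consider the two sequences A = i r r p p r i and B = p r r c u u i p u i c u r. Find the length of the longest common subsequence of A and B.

A longest common subsequence is rrpr (length 4); the LCS DP confirms no longer common subsequence exists.

4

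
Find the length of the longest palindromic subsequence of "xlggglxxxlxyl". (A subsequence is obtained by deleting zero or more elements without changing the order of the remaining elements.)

7

One longest palindromic subsequence is llxxxll (positions 2,6,7,8,9,10,13); it reads the same forward and backward, and the interval DP gives dp[1][13] = 7.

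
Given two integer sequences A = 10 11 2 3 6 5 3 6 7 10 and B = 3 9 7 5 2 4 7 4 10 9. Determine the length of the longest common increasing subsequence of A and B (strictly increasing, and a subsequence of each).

4

A longest common strictly increasing subsequence is 3, 5, 7, 10 (length 4); it appears in order in both A and B, and no longer such subsequence exists.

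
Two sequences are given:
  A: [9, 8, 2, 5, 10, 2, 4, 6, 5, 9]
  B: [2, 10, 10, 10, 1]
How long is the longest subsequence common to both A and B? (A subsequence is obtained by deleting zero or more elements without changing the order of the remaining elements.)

Backtracking the LCS table gives one alignment: 2 (A3,B1) → 10 (A5,B4).
So the longest common subsequence has length 2.

2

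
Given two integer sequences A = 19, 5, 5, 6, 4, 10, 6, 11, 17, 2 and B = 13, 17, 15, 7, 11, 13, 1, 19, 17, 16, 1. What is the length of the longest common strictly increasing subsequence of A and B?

2

For each value that appears in both, track the longest common increasing run ending there.
The best achievable length is 2; one witness is 11, 17 (A-positions 8,9, B-positions 5,9).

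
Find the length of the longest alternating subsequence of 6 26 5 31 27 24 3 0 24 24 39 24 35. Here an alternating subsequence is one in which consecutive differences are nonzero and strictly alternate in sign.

8

A longest alternating subsequence is 6, 26, 5, 31, 27, 39, 24, 35 (positions 1,2,3,4,5,11,12,13); its 7 consecutive differences strictly alternate in sign, and length 8 is optimal.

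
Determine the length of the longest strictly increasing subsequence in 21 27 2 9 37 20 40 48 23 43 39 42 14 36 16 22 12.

Let dp[i] be the longest increasing subsequence ending at position i. Then dp = [1, 2, 1, 2, 3, 3, 4, 5, 4, 5, 5, 6, 3, 5, 4, 5, 3].
The maximum is 6; one witness is 2, 9, 20, 23, 39, 42 at positions 3,4,6,9,11,12.

6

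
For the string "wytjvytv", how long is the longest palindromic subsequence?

3

One longest palindromic subsequence is vtv (positions 5,7,8); it reads the same forward and backward, and the interval DP gives dp[1][8] = 3.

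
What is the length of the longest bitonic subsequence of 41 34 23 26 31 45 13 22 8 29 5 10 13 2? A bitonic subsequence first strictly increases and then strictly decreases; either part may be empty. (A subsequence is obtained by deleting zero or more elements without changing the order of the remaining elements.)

Let inc[i] be the LIS ending at i and dec[i] the longest strictly decreasing subsequence starting at i. inc = [1, 1, 1, 2, 3, 4, 1, 2, 1, 3, 1, 2, 3, 1], dec = [7, 6, 5, 5, 5, 5, 4, 4, 3, 3, 2, 2, 2, 1].
max_i inc[i]+dec[i]−1 = 8, with one witness 23, 26, 31, 45, 22, 8, 5, 2.

8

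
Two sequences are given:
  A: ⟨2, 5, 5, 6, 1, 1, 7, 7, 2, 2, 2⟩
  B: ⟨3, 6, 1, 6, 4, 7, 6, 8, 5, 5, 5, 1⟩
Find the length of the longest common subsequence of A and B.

3

A longest common subsequence is 5, 5, 1 (length 3); the LCS DP confirms no longer common subsequence exists.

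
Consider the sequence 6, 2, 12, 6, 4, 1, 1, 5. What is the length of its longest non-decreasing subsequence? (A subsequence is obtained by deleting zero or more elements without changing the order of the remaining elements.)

3

Let dp[i] be the longest non-decreasing subsequence ending at position i. Then dp = [1, 1, 2, 2, 2, 1, 2, 3].
The maximum is 3; one witness is 2, 4, 5 at positions 2,5,8.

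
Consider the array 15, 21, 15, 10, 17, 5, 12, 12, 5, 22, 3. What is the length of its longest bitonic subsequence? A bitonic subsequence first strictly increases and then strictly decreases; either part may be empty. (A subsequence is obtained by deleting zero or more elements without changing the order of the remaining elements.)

One longest bitonic subsequence is 15, 21, 17, 12, 5, 3 (positions 1,2,5,8,9,11): it rises to 21 then falls. Length 6 is optimal.

6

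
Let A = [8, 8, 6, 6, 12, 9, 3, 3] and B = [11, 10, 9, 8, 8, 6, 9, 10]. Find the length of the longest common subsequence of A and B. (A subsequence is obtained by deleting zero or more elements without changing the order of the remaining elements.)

4

Backtracking the LCS table gives one alignment: 8 (A1,B4) → 8 (A2,B5) → 6 (A4,B6) → 9 (A6,B7).
So the longest common subsequence has length 4.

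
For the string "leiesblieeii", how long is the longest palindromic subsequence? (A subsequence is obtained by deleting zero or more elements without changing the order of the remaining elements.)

6

One longest palindromic subsequence is iieeii (positions 3,8,9,10,11,12); it reads the same forward and backward, and the interval DP gives dp[1][12] = 6.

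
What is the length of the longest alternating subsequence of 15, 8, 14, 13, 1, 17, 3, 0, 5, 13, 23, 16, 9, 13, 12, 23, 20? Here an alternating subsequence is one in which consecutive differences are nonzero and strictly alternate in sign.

Track the best alternating length ending on an up-step vs a down-step at each position: up/down = 1/1, 1/2, 3/2, 3/4, 1/4, 5/1, 5/6, 1/6, 7/6, 7/6, 7/1, 7/8, 7/8, 9/8, 9/10, 11/1, 11/12.
The maximum over both is 12; one such subsequence is 15, 8, 14, 13, 17, 3, 13, 9, 13, 12, 23, 20.

12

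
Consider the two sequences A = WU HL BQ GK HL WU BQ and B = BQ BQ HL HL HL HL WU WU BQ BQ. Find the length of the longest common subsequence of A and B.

Backtracking the LCS table gives one alignment: HL (A2,B5) → HL (A5,B6) → WU (A6,B8) → BQ (A7,B10).
So the longest common subsequence has length 4.

4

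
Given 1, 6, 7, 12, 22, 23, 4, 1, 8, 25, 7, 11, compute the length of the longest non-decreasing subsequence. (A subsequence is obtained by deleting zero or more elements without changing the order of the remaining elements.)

Let dp[i] be the longest non-decreasing subsequence ending at position i. Then dp = [1, 2, 3, 4, 5, 6, 2, 2, 4, 7, 4, 5].
The maximum is 7; one witness is 1, 6, 7, 12, 22, 23, 25 at positions 1,2,3,4,5,6,10.

7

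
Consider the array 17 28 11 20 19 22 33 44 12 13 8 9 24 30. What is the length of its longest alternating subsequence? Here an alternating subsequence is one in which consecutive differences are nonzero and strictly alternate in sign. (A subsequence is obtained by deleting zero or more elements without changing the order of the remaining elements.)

Track the best alternating length ending on an up-step vs a down-step at each position: up/down = 1/1, 2/1, 1/3, 4/3, 4/5, 6/3, 6/1, 6/1, 4/7, 8/7, 1/9, 10/9, 10/7, 10/7.
The maximum over both is 10; one such subsequence is 17, 28, 11, 20, 19, 22, 12, 13, 8, 9.

10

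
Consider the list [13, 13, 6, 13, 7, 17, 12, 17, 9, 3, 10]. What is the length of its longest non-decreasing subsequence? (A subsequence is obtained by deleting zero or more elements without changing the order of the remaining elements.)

5

Let dp[i] be the longest non-decreasing subsequence ending at position i. Then dp = [1, 2, 1, 3, 2, 4, 3, 5, 3, 1, 4].
The maximum is 5; one witness is 13, 13, 13, 17, 17 at positions 1,2,4,6,8.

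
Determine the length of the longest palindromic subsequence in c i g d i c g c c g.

5

Using dp[i][j] = 2 + dp[i+1][j−1] if the ends match, else max(dp[i+1][j], dp[i][j−1]):
dp[1][10] = 5. A witness is gcccg at positions 3,6,8,9,10.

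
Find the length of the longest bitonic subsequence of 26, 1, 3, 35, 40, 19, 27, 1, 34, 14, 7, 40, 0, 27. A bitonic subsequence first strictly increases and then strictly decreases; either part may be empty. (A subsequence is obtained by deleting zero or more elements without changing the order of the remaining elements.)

8

Let inc[i] be the LIS ending at i and dec[i] the longest strictly decreasing subsequence starting at i. inc = [1, 1, 2, 3, 4, 3, 4, 1, 5, 3, 3, 6, 1, 4], dec = [5, 2, 3, 5, 5, 4, 4, 2, 4, 3, 2, 2, 1, 1].
max_i inc[i]+dec[i]−1 = 8, with one witness 1, 3, 35, 40, 34, 14, 7, 0.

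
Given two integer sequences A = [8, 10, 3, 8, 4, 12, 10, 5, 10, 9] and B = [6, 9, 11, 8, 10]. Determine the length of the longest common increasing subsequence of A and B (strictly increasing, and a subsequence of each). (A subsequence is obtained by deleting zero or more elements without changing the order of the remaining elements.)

2

For each value that appears in both, track the longest common increasing run ending there.
The best achievable length is 2; one witness is 8, 10 (A-positions 1,2, B-positions 4,5).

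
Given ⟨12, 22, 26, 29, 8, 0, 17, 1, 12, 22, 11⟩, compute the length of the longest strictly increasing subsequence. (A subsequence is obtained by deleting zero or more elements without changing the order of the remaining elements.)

4

Let dp[i] be the longest increasing subsequence ending at position i. Then dp = [1, 2, 3, 4, 1, 1, 2, 2, 3, 4, 3].
The maximum is 4; one witness is 12, 22, 26, 29 at positions 1,2,3,4.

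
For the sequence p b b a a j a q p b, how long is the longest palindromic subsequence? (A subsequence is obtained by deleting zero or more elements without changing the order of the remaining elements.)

Using dp[i][j] = 2 + dp[i+1][j−1] if the ends match, else max(dp[i+1][j], dp[i][j−1]):
dp[1][10] = 5. A witness is bajab at positions 2,5,6,7,10.

5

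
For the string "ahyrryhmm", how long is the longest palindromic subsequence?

6

One longest palindromic subsequence is hyrryh (positions 2,3,4,5,6,7); it reads the same forward and backward, and the interval DP gives dp[1][9] = 6.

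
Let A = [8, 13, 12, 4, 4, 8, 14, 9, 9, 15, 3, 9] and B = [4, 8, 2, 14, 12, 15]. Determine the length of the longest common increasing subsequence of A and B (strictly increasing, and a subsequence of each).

A longest common strictly increasing subsequence is 4, 8, 14, 15 (length 4); it appears in order in both A and B, and no longer such subsequence exists.

4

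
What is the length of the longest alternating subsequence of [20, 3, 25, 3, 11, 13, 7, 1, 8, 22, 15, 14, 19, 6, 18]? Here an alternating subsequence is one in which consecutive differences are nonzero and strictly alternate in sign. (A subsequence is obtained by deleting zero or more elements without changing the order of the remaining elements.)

Track the best alternating length ending on an up-step vs a down-step at each position: up/down = 1/1, 1/2, 3/1, 1/4, 5/4, 5/4, 5/6, 1/6, 7/6, 7/4, 7/8, 7/8, 9/8, 7/10, 11/10.
The maximum over both is 11; one such subsequence is 20, 3, 25, 3, 11, 7, 22, 15, 19, 6, 18.

11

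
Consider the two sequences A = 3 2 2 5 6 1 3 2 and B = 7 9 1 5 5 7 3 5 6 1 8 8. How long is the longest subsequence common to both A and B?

4

Backtracking the LCS table gives one alignment: 3 (A1,B7) → 5 (A4,B8) → 6 (A5,B9) → 1 (A6,B10).
So the longest common subsequence has length 4.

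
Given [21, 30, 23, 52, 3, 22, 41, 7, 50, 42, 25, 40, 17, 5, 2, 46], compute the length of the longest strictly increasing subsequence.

5

Scanning left to right, the best length ending at each element is: 21→1, 30→2, 23→2, 52→3, 3→1, 22→2, 41→3, 7→2, 50→4, 42→4, 25→3, 40→4, 17→3, 5→2, 2→1, 46→5.
So the longest increasing subsequence has length 5, e.g. 21, 30, 41, 42, 46.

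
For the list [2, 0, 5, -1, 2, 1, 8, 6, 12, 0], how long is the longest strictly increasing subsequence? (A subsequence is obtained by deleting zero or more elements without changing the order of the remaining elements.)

One longest increasing subsequence is 2, 5, 8, 12 (positions 1,3,7,9), of length 4; no longer one exists.

4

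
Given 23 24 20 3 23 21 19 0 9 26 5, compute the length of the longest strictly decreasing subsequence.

Let dp[i] be the longest decreasing subsequence ending at position i. Then dp = [1, 1, 2, 3, 2, 3, 4, 5, 5, 1, 6].
The maximum is 6; one witness is 24, 23, 21, 19, 9, 5 at positions 2,5,6,7,9,11.

6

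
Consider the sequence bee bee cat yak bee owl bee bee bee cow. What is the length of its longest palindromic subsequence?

One longest palindromic subsequence is bee bee bee owl bee bee bee (positions 1,2,5,6,7,8,9); it reads the same forward and backward, and the interval DP gives dp[1][10] = 7.

7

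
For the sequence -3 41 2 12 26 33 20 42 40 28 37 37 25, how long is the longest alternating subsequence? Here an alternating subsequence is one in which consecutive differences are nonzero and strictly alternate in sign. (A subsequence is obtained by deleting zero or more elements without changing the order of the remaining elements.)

9

A longest alternating subsequence is -3, 41, 2, 26, 20, 42, 28, 37, 25 (positions 1,2,3,5,7,8,10,11,13); its 8 consecutive differences strictly alternate in sign, and length 9 is optimal.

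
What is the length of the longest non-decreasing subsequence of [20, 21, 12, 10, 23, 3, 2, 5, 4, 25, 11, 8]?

Scanning left to right, the best length ending at each element is: 20→1, 21→2, 12→1, 10→1, 23→3, 3→1, 2→1, 5→2, 4→2, 25→4, 11→3, 8→3.
So the longest non-decreasing subsequence has length 4, e.g. 20, 21, 23, 25.

4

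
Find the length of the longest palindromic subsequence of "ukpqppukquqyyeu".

7

One longest palindromic subsequence is uquququ (positions 1,4,7,9,10,11,15); it reads the same forward and backward, and the interval DP gives dp[1][15] = 7.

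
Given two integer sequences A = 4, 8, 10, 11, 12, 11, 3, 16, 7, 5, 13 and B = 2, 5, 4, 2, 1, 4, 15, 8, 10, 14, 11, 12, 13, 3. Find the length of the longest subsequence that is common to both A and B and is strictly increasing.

A longest common strictly increasing subsequence is 4, 8, 10, 11, 12, 13 (length 6); it appears in order in both A and B, and no longer such subsequence exists.

6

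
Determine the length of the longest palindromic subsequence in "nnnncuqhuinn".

7

One longest palindromic subsequence is nnuhunn (positions 1,2,6,8,9,11,12); it reads the same forward and backward, and the interval DP gives dp[1][12] = 7.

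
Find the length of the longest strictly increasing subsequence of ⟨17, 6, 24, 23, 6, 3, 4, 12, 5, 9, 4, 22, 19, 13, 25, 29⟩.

Let dp[i] be the longest increasing subsequence ending at position i. Then dp = [1, 1, 2, 2, 1, 1, 2, 3, 3, 4, 2, 5, 5, 5, 6, 7].
The maximum is 7; one witness is 3, 4, 5, 9, 22, 25, 29 at positions 6,7,9,10,12,15,16.

7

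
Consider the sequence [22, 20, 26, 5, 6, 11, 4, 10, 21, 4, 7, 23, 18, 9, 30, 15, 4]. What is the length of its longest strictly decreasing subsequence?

6

Scanning left to right, the best length ending at each element is: 22→1, 20→2, 26→1, 5→3, 6→3, 11→3, 4→4, 10→4, 21→2, 4→5, 7→5, 23→2, 18→3, 9→5, 30→1, 15→4, 4→6.
So the longest decreasing subsequence has length 6, e.g. 22, 20, 11, 10, 7, 4.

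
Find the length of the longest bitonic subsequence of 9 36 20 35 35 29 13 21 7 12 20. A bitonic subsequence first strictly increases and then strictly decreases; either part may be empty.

One longest bitonic subsequence is 9, 36, 35, 29, 21, 20 (positions 1,2,5,6,8,11): it rises to 36 then falls. Length 6 is optimal.

6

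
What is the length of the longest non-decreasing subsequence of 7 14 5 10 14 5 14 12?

4

Scanning left to right, the best length ending at each element is: 7→1, 14→2, 5→1, 10→2, 14→3, 5→2, 14→4, 12→3.
So the longest non-decreasing subsequence has length 4, e.g. 7, 14, 14, 14.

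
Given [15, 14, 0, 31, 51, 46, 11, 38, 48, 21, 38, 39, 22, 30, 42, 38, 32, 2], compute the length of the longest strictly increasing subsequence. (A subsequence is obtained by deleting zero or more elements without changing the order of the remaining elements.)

Scanning left to right, the best length ending at each element is: 15→1, 14→1, 0→1, 31→2, 51→3, 46→3, 11→2, 38→3, 48→4, 21→3, 38→4, 39→5, 22→4, 30→5, 42→6, 38→6, 32→6, 2→2.
So the longest increasing subsequence has length 6, e.g. 0, 11, 21, 38, 39, 42.

6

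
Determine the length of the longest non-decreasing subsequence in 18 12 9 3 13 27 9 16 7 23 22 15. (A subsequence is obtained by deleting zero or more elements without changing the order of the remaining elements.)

4

Scanning left to right, the best length ending at each element is: 18→1, 12→1, 9→1, 3→1, 13→2, 27→3, 9→2, 16→3, 7→2, 23→4, 22→4, 15→3.
So the longest non-decreasing subsequence has length 4, e.g. 12, 13, 16, 23.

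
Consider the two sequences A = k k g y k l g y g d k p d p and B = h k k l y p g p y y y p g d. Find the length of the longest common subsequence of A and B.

7

Backtracking the LCS table gives one alignment: k (A1,B2) → k (A2,B3) → g (A3,B7) → y (A4,B10) → y (A8,B11) → g (A9,B13) → d (A13,B14).
So the longest common subsequence has length 7.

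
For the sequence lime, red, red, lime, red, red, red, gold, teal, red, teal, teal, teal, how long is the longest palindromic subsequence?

6

Using dp[i][j] = 2 + dp[i+1][j−1] if the ends match, else max(dp[i+1][j], dp[i][j−1]):
dp[1][13] = 6. A witness is red red red red red red at positions 2,3,5,6,7,10.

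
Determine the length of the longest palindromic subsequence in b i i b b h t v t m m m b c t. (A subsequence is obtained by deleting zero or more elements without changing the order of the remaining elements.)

5

One longest palindromic subsequence is tmmmt (positions 7,10,11,12,15); it reads the same forward and backward, and the interval DP gives dp[1][15] = 5.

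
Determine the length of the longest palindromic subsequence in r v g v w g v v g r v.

One longest palindromic subsequence is vgvvvgv (positions 2,3,4,7,8,9,11); it reads the same forward and backward, and the interval DP gives dp[1][11] = 7.

7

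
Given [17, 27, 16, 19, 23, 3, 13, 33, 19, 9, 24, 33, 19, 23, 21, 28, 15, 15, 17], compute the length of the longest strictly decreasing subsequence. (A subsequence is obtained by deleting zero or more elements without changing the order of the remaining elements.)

Let dp[i] be the longest decreasing subsequence ending at position i. Then dp = [1, 1, 2, 2, 2, 3, 3, 1, 3, 4, 2, 1, 3, 3, 4, 2, 5, 5, 5].
The maximum is 5; one witness is 27, 24, 23, 21, 15 at positions 2,11,14,15,17.

5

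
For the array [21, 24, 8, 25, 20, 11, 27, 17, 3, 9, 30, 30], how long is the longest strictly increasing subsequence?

Scanning left to right, the best length ending at each element is: 21→1, 24→2, 8→1, 25→3, 20→2, 11→2, 27→4, 17→3, 3→1, 9→2, 30→5, 30→5.
So the longest increasing subsequence has length 5, e.g. 21, 24, 25, 27, 30.

5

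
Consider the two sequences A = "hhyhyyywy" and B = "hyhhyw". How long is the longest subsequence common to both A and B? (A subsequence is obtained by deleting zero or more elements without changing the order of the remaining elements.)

Backtracking the LCS table gives one alignment: h (A1,B1) → h (A2,B3) → h (A4,B4) → y (A7,B5) → w (A8,B6).
So the longest common subsequence has length 5.

5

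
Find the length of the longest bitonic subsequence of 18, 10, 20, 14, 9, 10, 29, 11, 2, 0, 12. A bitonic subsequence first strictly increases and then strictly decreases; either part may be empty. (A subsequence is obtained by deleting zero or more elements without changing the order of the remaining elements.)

Let inc[i] be the LIS ending at i and dec[i] the longest strictly decreasing subsequence starting at i. inc = [1, 1, 2, 2, 1, 2, 3, 3, 1, 1, 4], dec = [5, 4, 5, 4, 3, 3, 4, 3, 2, 1, 1].
max_i inc[i]+dec[i]−1 = 6, with one witness 18, 20, 14, 11, 2, 0.

6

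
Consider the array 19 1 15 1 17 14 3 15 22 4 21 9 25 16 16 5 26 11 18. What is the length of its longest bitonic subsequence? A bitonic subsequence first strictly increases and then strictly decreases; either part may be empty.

7

One longest bitonic subsequence is 1, 15, 17, 22, 21, 16, 11 (positions 2,3,5,9,11,15,18): it rises to 22 then falls. Length 7 is optimal.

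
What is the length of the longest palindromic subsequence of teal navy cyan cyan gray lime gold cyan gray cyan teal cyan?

7

One longest palindromic subsequence is cyan cyan gray cyan gray cyan cyan (positions 3,4,5,8,9,10,12); it reads the same forward and backward, and the interval DP gives dp[1][12] = 7.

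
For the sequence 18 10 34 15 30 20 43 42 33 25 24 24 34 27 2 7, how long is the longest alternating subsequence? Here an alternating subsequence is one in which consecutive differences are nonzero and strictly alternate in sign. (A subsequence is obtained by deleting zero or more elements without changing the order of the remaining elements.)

11

A longest alternating subsequence is 18, 10, 34, 15, 30, 20, 43, 33, 34, 2, 7 (positions 1,2,3,4,5,6,7,9,13,15,16); its 10 consecutive differences strictly alternate in sign, and length 11 is optimal.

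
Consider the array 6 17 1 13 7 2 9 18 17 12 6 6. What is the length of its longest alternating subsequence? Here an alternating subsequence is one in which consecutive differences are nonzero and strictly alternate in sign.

A longest alternating subsequence is 6, 17, 1, 13, 7, 18, 17 (positions 1,2,3,4,5,8,9); its 6 consecutive differences strictly alternate in sign, and length 7 is optimal.

7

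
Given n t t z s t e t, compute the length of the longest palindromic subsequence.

5

Using dp[i][j] = 2 + dp[i+1][j−1] if the ends match, else max(dp[i+1][j], dp[i][j−1]):
dp[1][8] = 5. A witness is ttstt at positions 2,3,5,6,8.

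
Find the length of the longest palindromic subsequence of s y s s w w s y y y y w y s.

10

Using dp[i][j] = 2 + dp[i+1][j−1] if the ends match, else max(dp[i+1][j], dp[i][j−1]):
dp[1][14] = 10. A witness is sywyyyywys at positions 1,2,5,8,9,10,11,12,13,14.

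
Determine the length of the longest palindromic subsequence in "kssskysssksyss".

11

Using dp[i][j] = 2 + dp[i+1][j−1] if the ends match, else max(dp[i+1][j], dp[i][j−1]):
dp[1][14] = 11. A witness is sssksssksss at positions 2,3,4,5,7,8,9,10,11,13,14.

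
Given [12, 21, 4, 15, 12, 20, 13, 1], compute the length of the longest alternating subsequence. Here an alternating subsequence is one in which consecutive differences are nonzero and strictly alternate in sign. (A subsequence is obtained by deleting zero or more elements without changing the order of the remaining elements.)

A longest alternating subsequence is 12, 21, 4, 15, 12, 20, 13 (positions 1,2,3,4,5,6,7); its 6 consecutive differences strictly alternate in sign, and length 7 is optimal.

7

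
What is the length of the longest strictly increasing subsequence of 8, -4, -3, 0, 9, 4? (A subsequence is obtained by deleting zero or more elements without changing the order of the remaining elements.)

4

One longest increasing subsequence is -4, -3, 0, 9 (positions 2,3,4,5), of length 4; no longer one exists.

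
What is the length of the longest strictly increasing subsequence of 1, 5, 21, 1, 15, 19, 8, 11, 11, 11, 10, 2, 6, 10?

Scanning left to right, the best length ending at each element is: 1→1, 5→2, 21→3, 1→1, 15→3, 19→4, 8→3, 11→4, 11→4, 11→4, 10→4, 2→2, 6→3, 10→4.
So the longest increasing subsequence has length 4, e.g. 1, 5, 15, 19.

4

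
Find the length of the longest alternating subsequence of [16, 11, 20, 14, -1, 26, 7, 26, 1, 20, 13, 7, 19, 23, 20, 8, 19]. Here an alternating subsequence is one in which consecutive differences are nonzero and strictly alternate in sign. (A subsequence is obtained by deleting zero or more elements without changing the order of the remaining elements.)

13

Track the best alternating length ending on an up-step vs a down-step at each position: up/down = 1/1, 1/2, 3/1, 3/4, 1/4, 5/1, 5/6, 7/1, 5/8, 9/8, 9/10, 9/10, 11/10, 11/8, 11/12, 11/12, 13/12.
The maximum over both is 13; one such subsequence is 16, 11, 20, 14, 26, 7, 26, 1, 20, 13, 19, 8, 19.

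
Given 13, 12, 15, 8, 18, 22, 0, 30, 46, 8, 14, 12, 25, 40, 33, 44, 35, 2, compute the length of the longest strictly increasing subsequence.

Let dp[i] be the longest increasing subsequence ending at position i. Then dp = [1, 1, 2, 1, 3, 4, 1, 5, 6, 2, 3, 3, 5, 6, 6, 7, 7, 2].
The maximum is 7; one witness is 13, 15, 18, 22, 30, 40, 44 at positions 1,3,5,6,8,14,16.

7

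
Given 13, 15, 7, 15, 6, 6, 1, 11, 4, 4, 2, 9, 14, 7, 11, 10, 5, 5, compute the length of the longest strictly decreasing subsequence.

5

One longest decreasing subsequence is 13, 7, 6, 4, 2 (positions 1,3,5,9,11), of length 5; no longer one exists.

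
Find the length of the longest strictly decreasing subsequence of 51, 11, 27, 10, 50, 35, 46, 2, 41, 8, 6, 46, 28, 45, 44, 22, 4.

7

Scanning left to right, the best length ending at each element is: 51→1, 11→2, 27→2, 10→3, 50→2, 35→3, 46→3, 2→4, 41→4, 8→5, 6→6, 46→3, 28→5, 45→4, 44→5, 22→6, 4→7.
So the longest decreasing subsequence has length 7, e.g. 51, 50, 46, 41, 8, 6, 4.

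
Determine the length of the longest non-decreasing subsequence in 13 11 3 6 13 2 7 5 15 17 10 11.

Scanning left to right, the best length ending at each element is: 13→1, 11→1, 3→1, 6→2, 13→3, 2→1, 7→3, 5→2, 15→4, 17→5, 10→4, 11→5.
So the longest non-decreasing subsequence has length 5, e.g. 3, 6, 13, 15, 17.

5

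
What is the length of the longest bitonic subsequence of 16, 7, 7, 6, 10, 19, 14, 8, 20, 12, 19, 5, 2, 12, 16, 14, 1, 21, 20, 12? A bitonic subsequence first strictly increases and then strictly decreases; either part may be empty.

Let inc[i] be the LIS ending at i and dec[i] the longest strictly decreasing subsequence starting at i. inc = [1, 1, 1, 1, 2, 3, 3, 2, 4, 3, 4, 1, 1, 3, 4, 4, 1, 5, 5, 3], dec = [6, 5, 5, 4, 5, 6, 5, 4, 5, 4, 4, 3, 2, 2, 3, 2, 1, 3, 2, 1].
max_i inc[i]+dec[i]−1 = 8, with one witness 7, 10, 19, 14, 12, 5, 2, 1.

8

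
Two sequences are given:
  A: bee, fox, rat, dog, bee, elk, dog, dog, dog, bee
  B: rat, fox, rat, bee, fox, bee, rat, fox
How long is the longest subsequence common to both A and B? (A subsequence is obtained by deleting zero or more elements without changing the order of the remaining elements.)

4

Backtracking the LCS table gives one alignment: fox (A2,B2) → rat (A3,B3) → bee (A5,B4) → bee (A10,B6).
So the longest common subsequence has length 4.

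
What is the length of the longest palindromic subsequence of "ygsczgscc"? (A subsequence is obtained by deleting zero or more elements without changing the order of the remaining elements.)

3

One longest palindromic subsequence is ccc (positions 4,8,9); it reads the same forward and backward, and the interval DP gives dp[1][9] = 3.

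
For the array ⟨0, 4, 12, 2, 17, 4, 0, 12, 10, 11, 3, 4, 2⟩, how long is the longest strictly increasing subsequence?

One longest increasing subsequence is 0, 2, 4, 10, 11 (positions 1,4,6,9,10), of length 5; no longer one exists.

5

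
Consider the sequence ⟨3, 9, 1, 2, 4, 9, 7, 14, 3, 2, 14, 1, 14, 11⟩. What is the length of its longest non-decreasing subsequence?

7

One longest non-decreasing subsequence is 1, 2, 4, 9, 14, 14, 14 (positions 3,4,5,6,8,11,13), of length 7; no longer one exists.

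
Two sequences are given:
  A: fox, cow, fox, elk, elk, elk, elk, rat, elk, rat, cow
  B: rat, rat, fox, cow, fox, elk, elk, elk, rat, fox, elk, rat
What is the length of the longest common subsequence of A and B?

9

A longest common subsequence is fox, cow, fox, elk, elk, elk, rat, elk, rat (length 9); the LCS DP confirms no longer common subsequence exists.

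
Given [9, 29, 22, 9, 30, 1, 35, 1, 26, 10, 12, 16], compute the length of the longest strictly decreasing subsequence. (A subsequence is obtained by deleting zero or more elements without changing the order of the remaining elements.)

4

Scanning left to right, the best length ending at each element is: 9→1, 29→1, 22→2, 9→3, 30→1, 1→4, 35→1, 1→4, 26→2, 10→3, 12→3, 16→3.
So the longest decreasing subsequence has length 4, e.g. 29, 22, 9, 1.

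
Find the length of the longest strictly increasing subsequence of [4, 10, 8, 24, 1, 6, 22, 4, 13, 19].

4

Scanning left to right, the best length ending at each element is: 4→1, 10→2, 8→2, 24→3, 1→1, 6→2, 22→3, 4→2, 13→3, 19→4.
So the longest increasing subsequence has length 4, e.g. 4, 10, 13, 19.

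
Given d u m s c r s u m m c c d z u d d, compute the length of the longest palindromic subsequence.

9

One longest palindromic subsequence is dumsrsmud (positions 1,2,3,4,6,7,10,15,17); it reads the same forward and backward, and the interval DP gives dp[1][17] = 9.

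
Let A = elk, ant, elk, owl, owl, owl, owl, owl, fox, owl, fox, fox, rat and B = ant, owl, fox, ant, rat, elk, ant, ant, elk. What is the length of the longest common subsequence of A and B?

4

A longest common subsequence is ant, owl, fox, rat (length 4); the LCS DP confirms no longer common subsequence exists.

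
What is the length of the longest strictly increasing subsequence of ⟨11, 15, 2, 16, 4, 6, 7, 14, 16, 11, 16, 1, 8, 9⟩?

One longest increasing subsequence is 2, 4, 6, 7, 14, 16 (positions 3,5,6,7,8,9), of length 6; no longer one exists.

6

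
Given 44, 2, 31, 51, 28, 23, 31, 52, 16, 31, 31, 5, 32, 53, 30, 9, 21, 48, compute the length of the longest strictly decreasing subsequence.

6

Let dp[i] be the longest decreasing subsequence ending at position i. Then dp = [1, 2, 2, 1, 3, 4, 2, 1, 5, 2, 2, 6, 2, 1, 3, 6, 5, 2].
The maximum is 6; one witness is 44, 31, 28, 23, 16, 5 at positions 1,3,5,6,9,12.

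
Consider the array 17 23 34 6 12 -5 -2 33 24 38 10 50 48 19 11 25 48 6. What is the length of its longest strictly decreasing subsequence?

6

One longest decreasing subsequence is 34, 33, 24, 19, 11, 6 (positions 3,8,9,14,15,18), of length 6; no longer one exists.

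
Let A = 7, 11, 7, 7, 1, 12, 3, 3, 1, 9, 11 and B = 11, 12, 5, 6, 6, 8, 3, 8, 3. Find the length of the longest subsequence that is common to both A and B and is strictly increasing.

For each value that appears in both, track the longest common increasing run ending there.
The best achievable length is 2; one witness is 11, 12 (A-positions 2,6, B-positions 1,2).

2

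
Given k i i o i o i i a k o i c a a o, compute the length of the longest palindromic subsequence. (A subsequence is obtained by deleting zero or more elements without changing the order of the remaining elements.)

9

One longest palindromic subsequence is kiioioiik (positions 1,2,3,4,5,6,7,8,10); it reads the same forward and backward, and the interval DP gives dp[1][16] = 9.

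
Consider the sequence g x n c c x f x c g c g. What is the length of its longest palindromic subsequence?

Using dp[i][j] = 2 + dp[i+1][j−1] if the ends match, else max(dp[i+1][j], dp[i][j−1]):
dp[1][12] = 9. A witness is gccxfxccg at positions 1,4,5,6,7,8,9,11,12.

9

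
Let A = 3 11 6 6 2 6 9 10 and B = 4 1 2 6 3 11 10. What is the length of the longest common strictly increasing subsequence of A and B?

3

A longest common strictly increasing subsequence is 2, 6, 10 (length 3); it appears in order in both A and B, and no longer such subsequence exists.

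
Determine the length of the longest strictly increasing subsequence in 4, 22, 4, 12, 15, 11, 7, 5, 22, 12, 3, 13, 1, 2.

4

Scanning left to right, the best length ending at each element is: 4→1, 22→2, 4→1, 12→2, 15→3, 11→2, 7→2, 5→2, 22→4, 12→3, 3→1, 13→4, 1→1, 2→2.
So the longest increasing subsequence has length 4, e.g. 4, 12, 15, 22.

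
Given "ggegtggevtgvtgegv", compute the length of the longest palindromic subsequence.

11

Using dp[i][j] = 2 + dp[i+1][j−1] if the ends match, else max(dp[i+1][j], dp[i][j−1]):
dp[1][17] = 11. A witness is gegtvgvtgeg at positions 2,3,4,5,9,11,12,13,14,15,16.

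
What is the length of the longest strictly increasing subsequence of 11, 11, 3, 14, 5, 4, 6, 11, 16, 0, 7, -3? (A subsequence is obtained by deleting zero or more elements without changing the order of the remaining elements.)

5

One longest increasing subsequence is 3, 5, 6, 11, 16 (positions 3,5,7,8,9), of length 5; no longer one exists.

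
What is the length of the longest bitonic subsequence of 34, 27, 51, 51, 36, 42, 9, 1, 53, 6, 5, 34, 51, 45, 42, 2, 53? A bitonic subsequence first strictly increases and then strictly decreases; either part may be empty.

One longest bitonic subsequence is 34, 36, 42, 53, 51, 45, 42, 2 (positions 1,5,6,9,13,14,15,16): it rises to 53 then falls. Length 8 is optimal.

8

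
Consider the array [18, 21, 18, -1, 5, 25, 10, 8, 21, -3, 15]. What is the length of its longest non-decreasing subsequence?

Let dp[i] be the longest non-decreasing subsequence ending at position i. Then dp = [1, 2, 2, 1, 2, 3, 3, 3, 4, 1, 4].
The maximum is 4; one witness is -1, 5, 10, 21 at positions 4,5,7,9.

4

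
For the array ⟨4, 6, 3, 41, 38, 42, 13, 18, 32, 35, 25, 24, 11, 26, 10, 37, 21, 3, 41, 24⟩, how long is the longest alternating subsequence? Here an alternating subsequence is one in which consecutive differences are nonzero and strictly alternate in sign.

15

Track the best alternating length ending on an up-step vs a down-step at each position: up/down = 1/1, 2/1, 1/3, 4/1, 4/5, 6/1, 4/7, 8/7, 8/7, 8/7, 8/9, 8/9, 4/9, 10/9, 4/11, 12/7, 12/13, 1/13, 14/7, 14/15.
The maximum over both is 15; one such subsequence is 4, 6, 3, 41, 38, 42, 13, 32, 25, 26, 10, 37, 21, 41, 24.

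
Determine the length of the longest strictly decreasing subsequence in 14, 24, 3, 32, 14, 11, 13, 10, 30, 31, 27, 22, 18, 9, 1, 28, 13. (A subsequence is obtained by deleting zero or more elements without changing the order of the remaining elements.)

7

Scanning left to right, the best length ending at each element is: 14→1, 24→1, 3→2, 32→1, 14→2, 11→3, 13→3, 10→4, 30→2, 31→2, 27→3, 22→4, 18→5, 9→6, 1→7, 28→3, 13→6.
So the longest decreasing subsequence has length 7, e.g. 32, 30, 27, 22, 18, 9, 1.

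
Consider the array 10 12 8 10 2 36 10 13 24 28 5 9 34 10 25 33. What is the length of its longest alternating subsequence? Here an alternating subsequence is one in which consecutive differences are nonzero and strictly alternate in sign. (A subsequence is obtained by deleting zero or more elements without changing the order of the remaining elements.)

12

A longest alternating subsequence is 10, 12, 8, 10, 2, 36, 10, 13, 5, 34, 10, 25 (positions 1,2,3,4,5,6,7,8,11,13,14,15); its 11 consecutive differences strictly alternate in sign, and length 12 is optimal.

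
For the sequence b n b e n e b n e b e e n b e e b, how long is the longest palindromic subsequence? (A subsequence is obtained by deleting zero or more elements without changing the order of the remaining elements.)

One longest palindromic subsequence is beebneeenbeeb (positions 1,4,6,7,8,9,11,12,13,14,15,16,17); it reads the same forward and backward, and the interval DP gives dp[1][17] = 13.

13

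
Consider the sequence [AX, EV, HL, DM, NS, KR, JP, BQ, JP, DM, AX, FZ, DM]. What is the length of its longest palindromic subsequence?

Using dp[i][j] = 2 + dp[i+1][j−1] if the ends match, else max(dp[i+1][j], dp[i][j−1]):
dp[1][13] = 7. A witness is AX DM JP BQ JP DM AX at positions 1,4,7,8,9,10,11.

7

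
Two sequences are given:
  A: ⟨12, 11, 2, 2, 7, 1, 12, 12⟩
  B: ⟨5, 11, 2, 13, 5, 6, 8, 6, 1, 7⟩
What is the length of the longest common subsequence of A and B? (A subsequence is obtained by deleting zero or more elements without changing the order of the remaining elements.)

A longest common subsequence is 11, 2, 7 (length 3); the LCS DP confirms no longer common subsequence exists.

3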